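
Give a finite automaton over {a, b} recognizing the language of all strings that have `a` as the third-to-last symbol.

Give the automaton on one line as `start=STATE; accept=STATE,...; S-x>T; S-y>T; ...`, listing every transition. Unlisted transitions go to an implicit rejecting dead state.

Because acceptance depends on a position counted from the end, the machine has to buffer the most recent 3 symbols. Make each state the string of the last up-to-3 symbols read; on input `x` shift the window left and append `x`. Accept when the buffered window has length 3 and begins with `a`.
With 15 states:
          a    b  
>  S0     S1   S2 
   S1     S3   S4 
   S2     S5   S6 
   S3     S7   S8 
   S4     S9  S10 
   S5    S11  S12 
   S6    S13  S14 
 * S7     S7   S8 
 * S8     S9  S10 
 * S9    S11  S12 
 * S10   S13  S14 
   S11    S7   S8 
   S12    S9  S10 
   S13   S11  S12 
   S14   S13  S14 
(> = start, * = accepting)

start=S0; accept=S7,S8,S9,S10; S0-a>S1; S0-b>S2; S1-a>S3; S1-b>S4; S2-a>S5; S2-b>S6; S3-a>S7; S3-b>S8; S4-a>S9; S4-b>S10; S5-a>S11; S5-b>S12; S6-a>S13; S6-b>S14; S7-a>S7; S7-b>S8; S8-a>S9; S8-b>S10; S9-a>S11; S9-b>S12; S10-a>S13; S10-b>S14; S11-a>S7; S11-b>S8; S12-a>S9; S12-b>S10; S13-a>S11; S13-b>S12; S14-a>S13; S14-b>S14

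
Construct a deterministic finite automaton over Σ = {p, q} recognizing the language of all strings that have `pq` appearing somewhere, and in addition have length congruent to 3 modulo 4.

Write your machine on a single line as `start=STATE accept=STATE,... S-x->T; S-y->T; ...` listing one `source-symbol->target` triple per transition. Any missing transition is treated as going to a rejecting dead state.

Run two small machines in parallel and take their product. One (3 states) tracks whether and how much of `pq` has been seen; the other (4 states) tracks the input length modulo 4. Each combined state is a pair, one component from each; accept when both components accept.
12 states suffice.
       p  q 
>  A   B  C 
   B   D  E 
   C   D  F 
   D   G  H 
   E   H  H 
   F   G  I 
   G   J  K 
 * H   K  K 
   I   J  A 
   J   B  L 
   K   L  L 
   L   E  E 
(> = start, * = accepting)

start=A; accept=H; A-p->B; A-q->C; B-p->D; B-q->E; C-p->D; C-q->F; D-p->G; D-q->H; E-p->H; E-q->H; F-p->G; F-q->I; G-p->J; G-q->K; H-p->K; H-q->K; I-p->J; I-q->A; J-p->B; J-q->L; K-p->L; K-q->L; L-p->E; L-q->E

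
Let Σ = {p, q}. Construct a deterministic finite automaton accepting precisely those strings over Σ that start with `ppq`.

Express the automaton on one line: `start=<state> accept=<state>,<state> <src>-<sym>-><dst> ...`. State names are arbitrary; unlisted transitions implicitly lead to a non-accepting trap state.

Walk along `ppq` while the input agrees: from S0 take `p` to S1, and so on. Any deviation drops to the rejecting sink S4. Once S3 is reached the prefix is confirmed and every continuation is accepted.
With 5 states:
        p   q  
>  S0   S1  S4 
   S1   S2  S4 
   S2   S4  S3 
 * S3   S3  S3 
   S4   S4  S4 
(> = start, * = accepting)

start=S0 accept=S3 S0-p->S1 S0-q->S4 S1-p->S2 S1-q->S4 S2-p->S4 S2-q->S3 S3-p->S3 S3-q->S3 S4-p->S4 S4-q->S4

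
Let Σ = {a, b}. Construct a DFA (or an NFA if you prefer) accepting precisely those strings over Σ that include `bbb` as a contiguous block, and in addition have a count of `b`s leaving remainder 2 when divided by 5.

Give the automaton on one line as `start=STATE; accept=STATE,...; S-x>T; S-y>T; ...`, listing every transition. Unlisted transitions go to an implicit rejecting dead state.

Build one automaton per condition and run them in lockstep. One (4 states) tracks whether and how much of `bbb` has been seen; the other (5 states) tracks the count of `b`s modulo 5. Each combined state is a pair, one component from each; accept when both components accept.
          a    b  
>  q0     q0   q1 
   q1     q2   q3 
   q2     q2   q4 
   q3     q5   q6 
   q4     q5   q7 
   q5     q5   q8 
   q6     q6   q9 
   q7    q10   q9 
   q8    q10  q11 
   q9     q9  q12 
   q10   q10  q13 
   q11   q14  q12 
   q12   q12  q15 
   q13   q14  q16 
   q14   q14  q17 
   q15   q15  q18 
   q16    q0  q15 
   q17    q0  q19 
 * q18   q18   q6 
   q19    q2  q18 
(> = start, * = accepting)

start=q0; accept=q18; q0-a>q0; q0-b>q1; q1-a>q2; q1-b>q3; q2-a>q2; q2-b>q4; q3-a>q5; q3-b>q6; q4-a>q5; q4-b>q7; q5-a>q5; q5-b>q8; q6-a>q6; q6-b>q9; q7-a>q10; q7-b>q9; q8-a>q10; q8-b>q11; q9-a>q9; q9-b>q12; q10-a>q10; q10-b>q13; q11-a>q14; q11-b>q12; q12-a>q12; q12-b>q15; q13-a>q14; q13-b>q16; q14-a>q14; q14-b>q17; q15-a>q15; q15-b>q18; q16-a>q0; q16-b>q15; q17-a>q0; q17-b>q19; q18-a>q18; q18-b>q6; q19-a>q2; q19-b>q18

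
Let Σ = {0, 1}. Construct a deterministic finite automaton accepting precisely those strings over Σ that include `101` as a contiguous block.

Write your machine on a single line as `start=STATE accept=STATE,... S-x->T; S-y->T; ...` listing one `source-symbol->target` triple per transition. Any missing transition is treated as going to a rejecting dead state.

States s0..s2 record the length of the longest prefix of `101` that matches the current input suffix. Reaching s3 means `101` has been seen, and we stay there forever. Accept from s3.
        0   1  
>  s0   s0  s1 
   s1   s2  s1 
   s2   s0  s3 
 * s3   s3  s3 
(> = start, * = accepting)

start=s0; accept=s3; s0-0->s0; s0-1->s1; s1-0->s2; s1-1->s1; s2-0->s0; s2-1->s3; s3-0->s3; s3-1->s3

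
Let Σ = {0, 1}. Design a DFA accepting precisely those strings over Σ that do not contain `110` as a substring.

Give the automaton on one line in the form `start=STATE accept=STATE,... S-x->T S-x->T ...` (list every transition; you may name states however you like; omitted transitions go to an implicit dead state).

start=A accept=A,B,C A-0->A A-1->B B-0->A B-1->C C-0->D C-1->C D-0->D D-1->D

Track partial matches of the forbidden pattern `110`. State D is a dead state reached once `110` has occurred; every other state accepts. A means no part of `110` is currently matched.
4 states suffice.
       0  1 
>* A   A  B 
 * B   A  C 
 * C   D  C 
   D   D  D 
(> = start, * = accepting)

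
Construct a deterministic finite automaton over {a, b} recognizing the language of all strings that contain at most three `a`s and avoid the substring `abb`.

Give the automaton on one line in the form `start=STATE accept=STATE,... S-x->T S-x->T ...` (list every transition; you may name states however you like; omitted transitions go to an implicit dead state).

start=q0 accept=q0,q1,q2,q3,q4,q5,q7 q0-a->q1 q0-b->q0 q1-a->q2 q1-b->q3 q2-a->q4 q2-b->q5 q3-a->q2 q3-b->q6 q4-a->q6 q4-b->q7 q5-a->q4 q5-b->q6 q6-a->q6 q6-b->q6 q7-a->q6 q7-b->q6

Run two small machines in parallel and take their product. One (5 states) tracks the count of `a`s, saturating at 4; the other (4 states) tracks partial matches of the forbidden pattern `abb`. Each combined state is a pair, one component from each; accept when both components accept. Equivalent product states are then merged.
8 states suffice.
        a   b  
>* q0   q1  q0 
 * q1   q2  q3 
 * q2   q4  q5 
 * q3   q2  q6 
 * q4   q6  q7 
 * q5   q4  q6 
   q6   q6  q6 
 * q7   q6  q6 
(> = start, * = accepting)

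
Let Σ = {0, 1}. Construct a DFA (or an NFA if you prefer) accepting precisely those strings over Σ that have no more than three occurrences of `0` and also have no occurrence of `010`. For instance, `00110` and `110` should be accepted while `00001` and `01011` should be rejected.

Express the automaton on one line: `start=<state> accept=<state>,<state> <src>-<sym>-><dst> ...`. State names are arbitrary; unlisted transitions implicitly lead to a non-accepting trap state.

Handle the two conditions separately and then intersect. The first has 5 states tracking the count of `0`s, saturating at 4; the second has 4 states tracking partial matches of the forbidden pattern `010`. A product state is a pair (one from each), accepting exactly when both do. Minimizing collapses redundant product states.
A 9-state machine:
       0  1 
>* A   B  A 
 * B   C  D 
 * C   E  F 
 * D   G  H 
 * E   G  E 
 * F   G  I 
   G   G  G 
 * H   C  H 
 * I   E  I 
(> = start, * = accepting)

start=A accept=A,B,C,D,E,F,H,I A-0->B A-1->A B-0->C B-1->D C-0->E C-1->F D-0->G D-1->H E-0->G E-1->E F-0->G F-1->I G-0->G G-1->G H-0->C H-1->H I-0->E I-1->I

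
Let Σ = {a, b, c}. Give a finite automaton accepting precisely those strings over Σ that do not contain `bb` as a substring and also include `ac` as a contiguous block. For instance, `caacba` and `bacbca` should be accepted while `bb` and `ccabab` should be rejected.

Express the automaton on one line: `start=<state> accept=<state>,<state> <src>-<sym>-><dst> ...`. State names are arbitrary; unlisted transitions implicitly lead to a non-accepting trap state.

start=q0 accept=q3,q5 q0-a->q1 q0-b->q2 q0-c->q0 q1-a->q1 q1-b->q2 q1-c->q3 q2-a->q1 q2-b->q4 q2-c->q0 q3-a->q3 q3-b->q5 q3-c->q3 q4-a->q4 q4-b->q4 q4-c->q4 q5-a->q3 q5-b->q4 q5-c->q3

Build one automaton per condition and run them in lockstep. One (3 states) tracks partial matches of the forbidden pattern `bb`; the other (3 states) tracks whether and how much of `ac` has been seen. Each combined state is a pair, one component from each; accept when both components accept. Equivalent product states are then merged.
A 6-state machine:
        a   b   c  
>  q0   q1  q2  q0 
   q1   q1  q2  q3 
   q2   q1  q4  q0 
 * q3   q3  q5  q3 
   q4   q4  q4  q4 
 * q5   q3  q4  q3 
(> = start, * = accepting)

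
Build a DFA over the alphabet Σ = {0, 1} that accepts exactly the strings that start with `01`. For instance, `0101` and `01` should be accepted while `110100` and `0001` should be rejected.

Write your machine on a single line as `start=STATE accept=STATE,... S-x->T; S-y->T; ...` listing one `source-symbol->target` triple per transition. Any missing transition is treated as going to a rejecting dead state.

Walk along `01` while the input agrees: from A take `0` to B, and so on. Any deviation drops to the rejecting sink D. Once C is reached the prefix is confirmed and every continuation is accepted.
4 states suffice.
       0  1 
>  A   B  D 
   B   D  C 
 * C   C  C 
   D   D  D 
(> = start, * = accepting)

start=A; accept=C; A-0->B; A-1->D; B-0->D; B-1->C; C-0->C; C-1->C; D-0->D; D-1->D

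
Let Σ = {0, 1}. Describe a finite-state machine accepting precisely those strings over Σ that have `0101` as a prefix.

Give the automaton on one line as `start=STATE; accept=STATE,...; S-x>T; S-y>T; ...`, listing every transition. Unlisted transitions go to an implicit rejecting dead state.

start=A; accept=E; A-0>B; A-1>F; B-0>F; B-1>C; C-0>D; C-1>F; D-0>F; D-1>E; E-0>E; E-1>E; F-0>F; F-1>F

Check the first 4 symbols one by one: A through D record how many have matched `0101` so far; any wrong symbol goes to the dead state F. After all 4 match we enter the accepting sink E.
A 6-state machine:
       0  1 
>  A   B  F 
   B   F  C 
   C   D  F 
   D   F  E 
 * E   E  E 
   F   F  F 
(> = start, * = accepting)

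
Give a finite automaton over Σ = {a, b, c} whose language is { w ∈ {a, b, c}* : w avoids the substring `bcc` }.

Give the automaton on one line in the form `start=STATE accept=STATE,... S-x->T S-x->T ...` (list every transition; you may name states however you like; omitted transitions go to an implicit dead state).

start=s0 accept=s0,s1,s2 s0-a->s0 s0-b->s1 s0-c->s0 s1-a->s0 s1-b->s1 s1-c->s2 s2-a->s0 s2-b->s1 s2-c->s3 s3-a->s3 s3-b->s3 s3-c->s3

Track partial matches of the forbidden pattern `bcc`. State s3 is a dead state reached once `bcc` has occurred; every other state accepts. s0 means no part of `bcc` is currently matched.
        a   b   c  
>* s0   s0  s1  s0 
 * s1   s0  s1  s2 
 * s2   s0  s1  s3 
   s3   s3  s3  s3 
(> = start, * = accepting)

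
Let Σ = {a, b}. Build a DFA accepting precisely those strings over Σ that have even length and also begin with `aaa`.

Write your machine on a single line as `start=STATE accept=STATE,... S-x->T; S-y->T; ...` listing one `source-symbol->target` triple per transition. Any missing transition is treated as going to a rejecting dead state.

start=q0; accept=q6; q0-a->q1; q0-b->q2; q1-a->q3; q1-b->q4; q2-a->q4; q2-b->q4; q3-a->q5; q3-b->q2; q4-a->q2; q4-b->q2; q5-a->q6; q5-b->q6; q6-a->q5; q6-b->q5

Run two small machines in parallel and take their product. One (2 states) tracks the input length modulo 2; the other (5 states) tracks whether the input so far still matches the prefix `aaa`. Each combined state is a pair, one component from each; accept when both components accept.
With 7 states:
        a   b  
>  q0   q1  q2 
   q1   q3  q4 
   q2   q4  q4 
   q3   q5  q2 
   q4   q2  q2 
   q5   q6  q6 
 * q6   q5  q5 
(> = start, * = accepting)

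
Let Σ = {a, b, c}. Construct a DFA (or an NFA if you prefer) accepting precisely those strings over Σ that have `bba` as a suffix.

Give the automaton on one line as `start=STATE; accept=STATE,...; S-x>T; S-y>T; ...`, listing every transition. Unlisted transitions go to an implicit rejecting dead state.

Let each state record the length of the longest suffix of the input read so far that is also a prefix of `bba`. q1 means the last symbol is `b`; q2 means the last 2 symbols are `bb`; q3 means the last 3 symbols are `bba`. Accept only at q3, where the string currently ends in `bba`.
        a   b   c  
>  q0   q0  q1  q0 
   q1   q0  q2  q0 
   q2   q3  q2  q0 
 * q3   q0  q1  q0 
(> = start, * = accepting)

start=q0; accept=q3; q0-a>q0; q0-b>q1; q0-c>q0; q1-a>q0; q1-b>q2; q1-c>q0; q2-a>q3; q2-b>q2; q2-c>q0; q3-a>q0; q3-b>q1; q3-c>q0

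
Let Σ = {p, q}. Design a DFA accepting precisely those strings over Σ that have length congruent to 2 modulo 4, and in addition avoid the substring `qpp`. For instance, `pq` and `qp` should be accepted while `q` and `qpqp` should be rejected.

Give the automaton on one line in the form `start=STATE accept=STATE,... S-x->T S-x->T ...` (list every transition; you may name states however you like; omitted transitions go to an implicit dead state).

start=A accept=D,E,F A-p->B A-q->C B-p->D B-q->E C-p->F C-q->E D-p->G D-q->H E-p->I E-q->H F-p->J F-q->H G-p->A G-q->K H-p->L H-q->K I-p->J I-q->K J-p->J J-q->J K-p->M K-q->C L-p->J L-q->C M-p->J M-q->E

Build one automaton per condition and run them in lockstep. The first has 4 states tracking the input length modulo 4; the second has 4 states tracking partial matches of the forbidden pattern `qpp`. A product state is a pair (one from each), accepting exactly when both do. After merging equivalent states the machine shrinks.
A 13-state machine:
       p  q 
>  A   B  C 
   B   D  E 
   C   F  E 
 * D   G  H 
 * E   I  H 
 * F   J  H 
   G   A  K 
   H   L  K 
   I   J  K 
   J   J  J 
   K   M  C 
   L   J  C 
   M   J  E 
(> = start, * = accepting)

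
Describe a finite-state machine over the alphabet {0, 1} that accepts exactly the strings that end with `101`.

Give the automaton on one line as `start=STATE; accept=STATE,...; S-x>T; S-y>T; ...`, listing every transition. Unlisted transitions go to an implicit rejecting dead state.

start=s0; accept=s3; s0-0>s0; s0-1>s1; s1-0>s2; s1-1>s1; s2-0>s0; s2-1>s3; s3-0>s2; s3-1>s1

Remember how much of `101` the current input suffix matches. State s0 means no match yet; s1 means the last symbol is `1`; s2 means the last 2 symbols are `10`; s3 means the last 3 symbols are `101`. Only s3 accepts. On a mismatch, fall back to the longest proper suffix that is still a prefix of `101`.
A 4-state machine:
        0   1  
>  s0   s0  s1 
   s1   s2  s1 
   s2   s0  s3 
 * s3   s2  s1 
(> = start, * = accepting)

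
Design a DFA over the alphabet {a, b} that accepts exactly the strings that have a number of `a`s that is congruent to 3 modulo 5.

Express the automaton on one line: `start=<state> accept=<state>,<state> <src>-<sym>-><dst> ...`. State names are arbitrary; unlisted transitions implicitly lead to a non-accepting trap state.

start=S0 accept=S3 S0-a->S1 S0-b->S0 S1-a->S2 S1-b->S1 S2-a->S3 S2-b->S2 S3-a->S4 S3-b->S3 S4-a->S0 S4-b->S4

The only thing that matters is how many `a`s have appeared, reduced mod 5. Use one state per residue: S0 for 0, …, S4 for 4. Reading `a` moves to the next residue; anything else stays put. S3 is accepting.
A 5-state machine:
        a   b  
>  S0   S1  S0 
   S1   S2  S1 
   S2   S3  S2 
 * S3   S4  S3 
   S4   S0  S4 
(> = start, * = accepting)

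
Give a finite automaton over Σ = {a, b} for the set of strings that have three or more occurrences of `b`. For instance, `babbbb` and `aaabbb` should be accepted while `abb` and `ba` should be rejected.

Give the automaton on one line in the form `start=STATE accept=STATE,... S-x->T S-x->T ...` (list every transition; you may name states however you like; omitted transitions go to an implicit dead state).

start=S0 accept=S3,S4 S0-a->S0 S0-b->S1 S1-a->S1 S1-b->S2 S2-a->S2 S2-b->S3 S3-a->S3 S3-b->S4 S4-a->S4 S4-b->S4

Count `b`s, saturating at 4: states S0 through S3 mean 0 through 3 `b`s seen; S4 means more than 3. Each `b` increments (capped at S4); other symbols loop. Accept from {S3, S4}.
5 states suffice.
        a   b  
>  S0   S0  S1 
   S1   S1  S2 
   S2   S2  S3 
 * S3   S3  S4 
 * S4   S4  S4 
(> = start, * = accepting)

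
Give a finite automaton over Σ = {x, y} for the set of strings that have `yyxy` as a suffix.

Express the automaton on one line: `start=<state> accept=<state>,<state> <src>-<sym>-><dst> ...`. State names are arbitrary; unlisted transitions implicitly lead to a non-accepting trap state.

start=s0 accept=s4 s0-x->s0 s0-y->s1 s1-x->s0 s1-y->s2 s2-x->s3 s2-y->s2 s3-x->s0 s3-y->s4 s4-x->s0 s4-y->s2

Remember how much of `yyxy` the current input suffix matches. State s0 means no match yet; s1 means the last symbol is `y`; s2 means the last 2 symbols are `yy`; s3 means the last 3 symbols are `yyx`; s4 means the last 4 symbols are `yyxy`. Only s4 accepts. On a mismatch, fall back to the longest proper suffix that is still a prefix of `yyxy`.
With 5 states:
        x   y  
>  s0   s0  s1 
   s1   s0  s2 
   s2   s3  s2 
   s3   s0  s4 
 * s4   s0  s2 
(> = start, * = accepting)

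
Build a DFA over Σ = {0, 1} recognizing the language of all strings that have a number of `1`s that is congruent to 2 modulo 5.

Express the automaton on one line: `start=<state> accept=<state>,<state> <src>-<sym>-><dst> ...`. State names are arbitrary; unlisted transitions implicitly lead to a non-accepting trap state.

The only thing that matters is how many `1`s have appeared, reduced mod 5. Use one state per residue: S0 for 0, …, S4 for 4. Reading `1` moves to the next residue; anything else stays put. S2 is accepting.
5 states suffice.
        0   1  
>  S0   S0  S1 
   S1   S1  S2 
 * S2   S2  S3 
   S3   S3  S4 
   S4   S4  S0 
(> = start, * = accepting)

start=S0 accept=S2 S0-0->S0 S0-1->S1 S1-0->S1 S1-1->S2 S2-0->S2 S2-1->S3 S3-0->S3 S3-1->S4 S4-0->S4 S4-1->S0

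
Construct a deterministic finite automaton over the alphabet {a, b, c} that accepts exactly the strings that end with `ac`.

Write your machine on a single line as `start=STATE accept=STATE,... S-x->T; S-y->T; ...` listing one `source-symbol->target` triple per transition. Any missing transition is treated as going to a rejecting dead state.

start=S0; accept=S2; S0-a->S1; S0-b->S0; S0-c->S0; S1-a->S1; S1-b->S0; S1-c->S2; S2-a->S1; S2-b->S0; S2-c->S0

Let each state record the length of the longest suffix of the input read so far that is also a prefix of `ac`. S1 means the last symbol is `a`; S2 means the last 2 symbols are `ac`. Accept only at S2, where the string currently ends in `ac`.
3 states suffice.
        a   b   c  
>  S0   S1  S0  S0 
   S1   S1  S0  S2 
 * S2   S1  S0  S0 
(> = start, * = accepting)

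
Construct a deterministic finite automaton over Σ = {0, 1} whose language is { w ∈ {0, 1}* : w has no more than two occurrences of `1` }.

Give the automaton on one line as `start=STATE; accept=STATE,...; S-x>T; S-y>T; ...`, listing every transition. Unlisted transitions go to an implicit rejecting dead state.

start=q0; accept=q0,q1,q2; q0-0>q0; q0-1>q1; q1-0>q1; q1-1>q2; q2-0>q2; q2-1>q3; q3-0>q3; q3-1>q3

Only the number of `1`s matters, and only up to 3. Make a chain q0 → q1 → q2 → q3 advanced by each `1` (with q3 absorbing); every other symbol self-loops. The accepting set is {q0, q1, q2}.
        0   1  
>* q0   q0  q1 
 * q1   q1  q2 
 * q2   q2  q3 
   q3   q3  q3 
(> = start, * = accepting)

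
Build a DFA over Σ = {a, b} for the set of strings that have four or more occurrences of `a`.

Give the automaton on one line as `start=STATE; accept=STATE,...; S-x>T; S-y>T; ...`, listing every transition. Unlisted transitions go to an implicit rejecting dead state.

Only the number of `a`s matters, and only up to 5. Make a chain s0 → s1 → s2 → s3 → s4 → s5 advanced by each `a` (with s5 absorbing); every other symbol self-loops. The accepting set is {s4, s5}.
A 6-state machine:
        a   b  
>  s0   s1  s0 
   s1   s2  s1 
   s2   s3  s2 
   s3   s4  s3 
 * s4   s5  s4 
 * s5   s5  s5 
(> = start, * = accepting)

start=s0; accept=s4,s5; s0-a>s1; s0-b>s0; s1-a>s2; s1-b>s1; s2-a>s3; s2-b>s2; s3-a>s4; s3-b>s3; s4-a>s5; s4-b>s4; s5-a>s5; s5-b>s5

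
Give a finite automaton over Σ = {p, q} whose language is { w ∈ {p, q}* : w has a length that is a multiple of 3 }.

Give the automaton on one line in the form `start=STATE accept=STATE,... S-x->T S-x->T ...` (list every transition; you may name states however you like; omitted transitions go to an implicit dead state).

start=S0 accept=S0 S0-p->S1 S0-q->S1 S1-p->S2 S1-q->S2 S2-p->S0 S2-q->S0

Only the length mod 3 matters, so use a 3-cycle: from any state, every input symbol moves to the next state, wrapping S2 back to S0. Mark S0 accepting.
3 states suffice.
        p   q  
>* S0   S1  S1 
   S1   S2  S2 
   S2   S0  S0 
(> = start, * = accepting)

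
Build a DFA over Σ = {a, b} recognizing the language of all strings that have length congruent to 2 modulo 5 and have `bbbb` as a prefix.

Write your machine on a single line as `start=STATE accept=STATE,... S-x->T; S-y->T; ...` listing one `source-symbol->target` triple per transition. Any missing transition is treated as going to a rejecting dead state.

Build one automaton per condition and run them in lockstep. One (5 states) tracks the input length modulo 5; the other (6 states) tracks whether the input so far still matches the prefix `bbbb`. Each combined state is a pair, one component from each; accept when both components accept.
          a    b  
>  S0     S1   S2 
   S1     S3   S3 
   S2     S3   S4 
   S3     S5   S5 
   S4     S5   S6 
   S5     S7   S7 
   S6     S7   S8 
   S7     S9   S9 
   S8    S10  S10 
   S9     S1   S1 
   S10   S11  S11 
   S11   S12  S12 
 * S12   S13  S13 
   S13    S8   S8 
(> = start, * = accepting)

start=S0; accept=S12; S0-a->S1; S0-b->S2; S1-a->S3; S1-b->S3; S2-a->S3; S2-b->S4; S3-a->S5; S3-b->S5; S4-a->S5; S4-b->S6; S5-a->S7; S5-b->S7; S6-a->S7; S6-b->S8; S7-a->S9; S7-b->S9; S8-a->S10; S8-b->S10; S9-a->S1; S9-b->S1; S10-a->S11; S10-b->S11; S11-a->S12; S11-b->S12; S12-a->S13; S12-b->S13; S13-a->S8; S13-b->S8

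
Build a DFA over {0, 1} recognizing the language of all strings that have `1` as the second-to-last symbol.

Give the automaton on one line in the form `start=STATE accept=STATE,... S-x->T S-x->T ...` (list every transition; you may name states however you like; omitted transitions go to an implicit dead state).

Because acceptance depends on a position counted from the end, the machine has to buffer the most recent 2 symbols. Make each state the string of the last up-to-2 symbols read; on input `x` shift the window left and append `x`. Accept when the buffered window has length 2 and begins with `1`.
        0   1  
>  q0   q1  q2 
   q1   q3  q4 
   q2   q5  q6 
   q3   q3  q4 
   q4   q5  q6 
 * q5   q3  q4 
 * q6   q5  q6 
(> = start, * = accepting)

start=q0 accept=q5,q6 q0-0->q1 q0-1->q2 q1-0->q3 q1-1->q4 q2-0->q5 q2-1->q6 q3-0->q3 q3-1->q4 q4-0->q5 q4-1->q6 q5-0->q3 q5-1->q4 q6-0->q5 q6-1->q6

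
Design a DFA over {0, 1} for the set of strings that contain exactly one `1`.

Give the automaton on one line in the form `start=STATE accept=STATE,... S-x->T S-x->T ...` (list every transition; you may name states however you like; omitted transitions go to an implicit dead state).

Count `1`s, saturating at 2: state S0 means no `1` yet, S1 means one `1` seen, S2 means more than one. Each `1` increments (capped at S2); other symbols loop. Accept from {S1}.
A 3-state machine:
        0   1  
>  S0   S0  S1 
 * S1   S1  S2 
   S2   S2  S2 
(> = start, * = accepting)

start=S0 accept=S1 S0-0->S0 S0-1->S1 S1-0->S1 S1-1->S2 S2-0->S2 S2-1->S2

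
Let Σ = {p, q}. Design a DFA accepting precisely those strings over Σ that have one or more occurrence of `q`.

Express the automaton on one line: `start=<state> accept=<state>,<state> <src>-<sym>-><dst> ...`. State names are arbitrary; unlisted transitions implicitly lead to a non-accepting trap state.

Only the number of `q`s matters, and only up to 2. Make a chain A → B → C advanced by each `q` (with C absorbing); every other symbol self-loops. The accepting set is {B, C}.
       p  q 
>  A   A  B 
 * B   B  C 
 * C   C  C 
(> = start, * = accepting)

start=A accept=B,C A-p->A A-q->B B-p->B B-q->C C-p->C C-q->C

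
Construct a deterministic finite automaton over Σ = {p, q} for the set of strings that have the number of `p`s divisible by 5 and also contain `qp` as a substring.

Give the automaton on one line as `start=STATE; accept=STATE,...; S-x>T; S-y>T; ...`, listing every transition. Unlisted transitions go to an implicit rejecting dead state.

start=S0; accept=S14; S0-p>S1; S0-q>S2; S1-p>S3; S1-q>S4; S2-p>S5; S2-q>S2; S3-p>S6; S3-q>S7; S4-p>S8; S4-q>S4; S5-p>S8; S5-q>S5; S6-p>S9; S6-q>S10; S7-p>S11; S7-q>S7; S8-p>S11; S8-q>S8; S9-p>S0; S9-q>S12; S10-p>S13; S10-q>S10; S11-p>S13; S11-q>S11; S12-p>S14; S12-q>S12; S13-p>S14; S13-q>S13; S14-p>S5; S14-q>S14

Build one automaton per condition and run them in lockstep. The first has 5 states tracking the count of `p`s modulo 5; the second has 3 states tracking whether and how much of `qp` has been seen. A product state is a pair (one from each), accepting exactly when both do.
          p    q  
>  S0     S1   S2 
   S1     S3   S4 
   S2     S5   S2 
   S3     S6   S7 
   S4     S8   S4 
   S5     S8   S5 
   S6     S9  S10 
   S7    S11   S7 
   S8    S11   S8 
   S9     S0  S12 
   S10   S13  S10 
   S11   S13  S11 
   S12   S14  S12 
   S13   S14  S13 
 * S14    S5  S14 
(> = start, * = accepting)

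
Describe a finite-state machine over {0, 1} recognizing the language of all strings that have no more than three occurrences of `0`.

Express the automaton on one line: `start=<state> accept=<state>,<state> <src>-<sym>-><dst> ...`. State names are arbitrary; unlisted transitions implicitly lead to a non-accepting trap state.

start=S0 accept=S0,S1,S2,S3 S0-0->S1 S0-1->S0 S1-0->S2 S1-1->S1 S2-0->S3 S2-1->S2 S3-0->S4 S3-1->S3 S4-0->S4 S4-1->S4

Count `0`s, saturating at 4: states S0 through S3 mean 0 through 3 `0`s seen; S4 means more than 3. Each `0` increments (capped at S4); other symbols loop. Accept from {S0, S1, S2, S3}.
A 5-state machine:
        0   1  
>* S0   S1  S0 
 * S1   S2  S1 
 * S2   S3  S2 
 * S3   S4  S3 
   S4   S4  S4 
(> = start, * = accepting)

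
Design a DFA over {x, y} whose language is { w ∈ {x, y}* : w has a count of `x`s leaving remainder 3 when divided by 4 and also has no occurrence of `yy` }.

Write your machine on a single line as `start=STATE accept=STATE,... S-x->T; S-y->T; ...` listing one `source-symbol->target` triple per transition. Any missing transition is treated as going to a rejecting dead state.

start=q0; accept=q6,q8; q0-x->q1; q0-y->q2; q1-x->q3; q1-y->q4; q2-x->q1; q2-y->q5; q3-x->q6; q3-y->q7; q4-x->q3; q4-y->q5; q5-x->q5; q5-y->q5; q6-x->q0; q6-y->q8; q7-x->q6; q7-y->q5; q8-x->q0; q8-y->q5

Run two small machines in parallel and take their product. The first has 4 states tracking the count of `x`s modulo 4; the second has 3 states tracking partial matches of the forbidden pattern `yy`. A product state is a pair (one from each), accepting exactly when both do. Minimizing collapses redundant product states.
A 9-state machine:
        x   y  
>  q0   q1  q2 
   q1   q3  q4 
   q2   q1  q5 
   q3   q6  q7 
   q4   q3  q5 
   q5   q5  q5 
 * q6   q0  q8 
   q7   q6  q5 
 * q8   q0  q5 
(> = start, * = accepting)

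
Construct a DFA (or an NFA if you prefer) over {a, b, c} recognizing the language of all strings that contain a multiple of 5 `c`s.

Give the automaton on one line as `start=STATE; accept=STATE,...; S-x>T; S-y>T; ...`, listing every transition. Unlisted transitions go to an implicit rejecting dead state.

The only thing that matters is how many `c`s have appeared, reduced mod 5. Use one state per residue: q0 for 0, …, q4 for 4. Reading `c` moves to the next residue; anything else stays put. q0 is accepting.
        a   b   c  
>* q0   q0  q0  q1 
   q1   q1  q1  q2 
   q2   q2  q2  q3 
   q3   q3  q3  q4 
   q4   q4  q4  q0 
(> = start, * = accepting)

start=q0; accept=q0; q0-a>q0; q0-b>q0; q0-c>q1; q1-a>q1; q1-b>q1; q1-c>q2; q2-a>q2; q2-b>q2; q2-c>q3; q3-a>q3; q3-b>q3; q3-c>q4; q4-a>q4; q4-b>q4; q4-c>q0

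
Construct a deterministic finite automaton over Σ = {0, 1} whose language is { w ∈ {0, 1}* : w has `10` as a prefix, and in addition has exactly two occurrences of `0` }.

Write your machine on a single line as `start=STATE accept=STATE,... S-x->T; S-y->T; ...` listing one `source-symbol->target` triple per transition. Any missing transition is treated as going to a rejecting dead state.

start=s0; accept=s4; s0-0->s1; s0-1->s2; s1-0->s1; s1-1->s1; s2-0->s3; s2-1->s1; s3-0->s4; s3-1->s3; s4-0->s1; s4-1->s4

Build one automaton per condition and run them in lockstep. One (4 states) tracks whether the input so far still matches the prefix `10`; the other (4 states) tracks the count of `0`s, saturating at 3. Each combined state is a pair, one component from each; accept when both components accept. Minimizing collapses redundant product states.
A 5-state machine:
        0   1  
>  s0   s1  s2 
   s1   s1  s1 
   s2   s3  s1 
   s3   s4  s3 
 * s4   s1  s4 
(> = start, * = accepting)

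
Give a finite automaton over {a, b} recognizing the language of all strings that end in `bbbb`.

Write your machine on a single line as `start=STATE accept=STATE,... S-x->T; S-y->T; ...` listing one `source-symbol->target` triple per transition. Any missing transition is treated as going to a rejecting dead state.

start=q0; accept=q4; q0-a->q0; q0-b->q1; q1-a->q0; q1-b->q2; q2-a->q0; q2-b->q3; q3-a->q0; q3-b->q4; q4-a->q0; q4-b->q4

Remember how much of `bbbb` the current input suffix matches. State q0 means no match yet; q1 means the last symbol is `b`; q2 means the last 2 symbols are `bb`; q3 means the last 3 symbols are `bbb`; q4 means the last 4 symbols are `bbbb`. Only q4 accepts. On a mismatch, fall back to the longest proper suffix that is still a prefix of `bbbb`.
5 states suffice.
        a   b  
>  q0   q0  q1 
   q1   q0  q2 
   q2   q0  q3 
   q3   q0  q4 
 * q4   q0  q4 
(> = start, * = accepting)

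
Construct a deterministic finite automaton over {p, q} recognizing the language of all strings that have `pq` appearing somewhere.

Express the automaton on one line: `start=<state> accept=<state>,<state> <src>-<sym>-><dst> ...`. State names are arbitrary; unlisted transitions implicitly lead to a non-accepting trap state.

start=s0 accept=s2 s0-p->s1 s0-q->s0 s1-p->s1 s1-q->s2 s2-p->s2 s2-q->s2

States s0..s1 record the length of the longest prefix of `pq` that matches the current input suffix. Reaching s2 means `pq` has been seen, and we stay there forever. Accept from s2.
3 states suffice.
        p   q  
>  s0   s1  s0 
   s1   s1  s2 
 * s2   s2  s2 
(> = start, * = accepting)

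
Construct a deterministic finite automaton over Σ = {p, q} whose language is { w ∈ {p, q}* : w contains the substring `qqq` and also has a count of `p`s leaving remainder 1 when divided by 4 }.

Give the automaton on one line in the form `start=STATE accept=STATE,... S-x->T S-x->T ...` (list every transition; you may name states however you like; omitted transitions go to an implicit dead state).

start=A accept=M A-p->B A-q->C B-p->D B-q->E C-p->B C-q->F D-p->G D-q->H E-p->D E-q->I F-p->B F-q->J G-p->A G-q->K H-p->G H-q->L I-p->D I-q->M J-p->M J-q->J K-p->A K-q->N L-p->G L-q->O M-p->O M-q->M N-p->A N-q->P O-p->P O-q->O P-p->J P-q->P

Run two small machines in parallel and take their product. One (4 states) tracks whether and how much of `qqq` has been seen; the other (4 states) tracks the count of `p`s modulo 4. Each combined state is a pair, one component from each; accept when both components accept.
A 16-state machine:
       p  q 
>  A   B  C 
   B   D  E 
   C   B  F 
   D   G  H 
   E   D  I 
   F   B  J 
   G   A  K 
   H   G  L 
   I   D  M 
   J   M  J 
   K   A  N 
   L   G  O 
 * M   O  M 
   N   A  P 
   O   P  O 
   P   J  P 
(> = start, * = accepting)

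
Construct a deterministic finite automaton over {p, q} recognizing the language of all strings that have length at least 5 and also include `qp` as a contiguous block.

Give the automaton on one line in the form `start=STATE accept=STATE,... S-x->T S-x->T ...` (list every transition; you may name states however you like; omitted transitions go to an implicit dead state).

Build one automaton per condition and run them in lockstep. One (7 states) tracks the input length, saturating at 6; the other (3 states) tracks whether and how much of `qp` has been seen. Each combined state is a pair, one component from each; accept when both components accept.
An 18-state machine:
          p    q  
>  s0     s1   s2 
   s1     s3   s4 
   s2     s5   s4 
   s3     s6   s7 
   s4     s8   s7 
   s5     s8   s8 
   s6     s9  s10 
   s7    s11  s10 
   s8    s11  s11 
   s9    s12  s13 
   s10   s14  s13 
   s11   s14  s14 
   s12   s15  s16 
   s13   s17  s16 
 * s14   s17  s17 
   s15   s15  s16 
   s16   s17  s16 
 * s17   s17  s17 
(> = start, * = accepting)

start=s0 accept=s14,s17 s0-p->s1 s0-q->s2 s1-p->s3 s1-q->s4 s2-p->s5 s2-q->s4 s3-p->s6 s3-q->s7 s4-p->s8 s4-q->s7 s5-p->s8 s5-q->s8 s6-p->s9 s6-q->s10 s7-p->s11 s7-q->s10 s8-p->s11 s8-q->s11 s9-p->s12 s9-q->s13 s10-p->s14 s10-q->s13 s11-p->s14 s11-q->s14 s12-p->s15 s12-q->s16 s13-p->s17 s13-q->s16 s14-p->s17 s14-q->s17 s15-p->s15 s15-q->s16 s16-p->s17 s16-q->s16 s17-p->s17 s17-q->s17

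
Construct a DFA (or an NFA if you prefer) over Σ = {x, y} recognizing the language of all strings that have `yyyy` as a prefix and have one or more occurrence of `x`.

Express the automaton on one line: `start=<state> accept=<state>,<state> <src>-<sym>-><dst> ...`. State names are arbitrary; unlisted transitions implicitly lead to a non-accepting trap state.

Handle the two conditions separately and then intersect. The first has 6 states tracking whether the input so far still matches the prefix `yyyy`; the second has 3 states tracking the count of `x`s, saturating at 2. A product state is a pair (one from each), accepting exactly when both do.
A 9-state machine:
        x   y  
>  q0   q1  q2 
   q1   q3  q1 
   q2   q1  q4 
   q3   q3  q3 
   q4   q1  q5 
   q5   q1  q6 
   q6   q7  q6 
 * q7   q8  q7 
 * q8   q8  q8 
(> = start, * = accepting)

start=q0 accept=q7,q8 q0-x->q1 q0-y->q2 q1-x->q3 q1-y->q1 q2-x->q1 q2-y->q4 q3-x->q3 q3-y->q3 q4-x->q1 q4-y->q5 q5-x->q1 q5-y->q6 q6-x->q7 q6-y->q6 q7-x->q8 q7-y->q7 q8-x->q8 q8-y->q8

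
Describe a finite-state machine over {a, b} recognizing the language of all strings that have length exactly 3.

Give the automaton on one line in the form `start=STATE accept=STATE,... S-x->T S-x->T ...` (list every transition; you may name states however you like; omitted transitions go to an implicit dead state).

Count input length up to 4: every symbol moves from S0 toward S4, which means 'more than 3' and absorbs. Accept from {S3}.
        a   b  
>  S0   S1  S1 
   S1   S2  S2 
   S2   S3  S3 
 * S3   S4  S4 
   S4   S4  S4 
(> = start, * = accepting)

start=S0 accept=S3 S0-a->S1 S0-b->S1 S1-a->S2 S1-b->S2 S2-a->S3 S2-b->S3 S3-a->S4 S3-b->S4 S4-a->S4 S4-b->S4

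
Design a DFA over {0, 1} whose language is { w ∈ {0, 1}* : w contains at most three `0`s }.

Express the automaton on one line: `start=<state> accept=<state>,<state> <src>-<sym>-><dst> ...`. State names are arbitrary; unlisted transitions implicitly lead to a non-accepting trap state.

start=A accept=A,B,C,D A-0->B A-1->A B-0->C B-1->B C-0->D C-1->C D-0->E D-1->D E-0->E E-1->E

Count `0`s, saturating at 4: states A through D mean 0 through 3 `0`s seen; E means more than 3. Each `0` increments (capped at E); other symbols loop. Accept from {A, B, C, D}.
       0  1 
>* A   B  A 
 * B   C  B 
 * C   D  C 
 * D   E  D 
   E   E  E 
(> = start, * = accepting)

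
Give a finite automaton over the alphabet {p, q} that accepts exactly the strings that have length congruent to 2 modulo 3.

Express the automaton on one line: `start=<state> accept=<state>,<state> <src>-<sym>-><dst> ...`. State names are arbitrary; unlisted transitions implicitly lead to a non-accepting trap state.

start=s0 accept=s2 s0-p->s1 s0-q->s1 s1-p->s2 s1-q->s2 s2-p->s0 s2-q->s0

Only the length mod 3 matters, so use a 3-cycle: from any state, every input symbol moves to the next state, wrapping s2 back to s0. Mark s2 accepting.
With 3 states:
        p   q  
>  s0   s1  s1 
   s1   s2  s2 
 * s2   s0  s0 
(> = start, * = accepting)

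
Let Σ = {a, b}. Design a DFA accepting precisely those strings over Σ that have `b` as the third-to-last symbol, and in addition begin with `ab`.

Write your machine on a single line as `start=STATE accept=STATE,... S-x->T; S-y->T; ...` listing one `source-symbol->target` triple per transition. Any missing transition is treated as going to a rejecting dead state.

Run two small machines in parallel and take their product. One (15 states) tracks the last 3 symbols read; the other (4 states) tracks whether the input so far still matches the prefix `ab`. Each combined state is a pair, one component from each; accept when both components accept.
23 states suffice.
          a    b  
>  s0     s1   s2 
   s1     s3   s4 
   s2     s5   s6 
   s3     s7   s8 
   s4     s9  s10 
   s5    s11  s12 
   s6    s13  s14 
   s7     s7   s8 
   s8    s15  s16 
   s9    s17  s18 
   s10   s19  s20 
   s11    s7   s8 
   s12   s15  s16 
   s13   s11  s12 
   s14   s13  s14 
   s15   s11  s12 
   s16   s13  s14 
 * s17   s21  s22 
 * s18    s9  s10 
 * s19   s17  s18 
 * s20   s19  s20 
   s21   s21  s22 
   s22    s9  s10 
(> = start, * = accepting)

start=s0; accept=s17,s18,s19,s20; s0-a->s1; s0-b->s2; s1-a->s3; s1-b->s4; s2-a->s5; s2-b->s6; s3-a->s7; s3-b->s8; s4-a->s9; s4-b->s10; s5-a->s11; s5-b->s12; s6-a->s13; s6-b->s14; s7-a->s7; s7-b->s8; s8-a->s15; s8-b->s16; s9-a->s17; s9-b->s18; s10-a->s19; s10-b->s20; s11-a->s7; s11-b->s8; s12-a->s15; s12-b->s16; s13-a->s11; s13-b->s12; s14-a->s13; s14-b->s14; s15-a->s11; s15-b->s12; s16-a->s13; s16-b->s14; s17-a->s21; s17-b->s22; s18-a->s9; s18-b->s10; s19-a->s17; s19-b->s18; s20-a->s19; s20-b->s20; s21-a->s21; s21-b->s22; s22-a->s9; s22-b->s10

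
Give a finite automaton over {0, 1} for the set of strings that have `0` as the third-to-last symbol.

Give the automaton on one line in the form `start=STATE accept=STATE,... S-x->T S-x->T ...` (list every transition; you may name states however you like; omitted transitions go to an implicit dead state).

A DFA must remember the last 3 symbols (since which symbol is third-to-last isn't known until the input ends). Use one state per possible window of the last ≤3 symbols; accept from those whose window starts with `0`.
With 15 states:
          0    1  
>  q0     q1   q2 
   q1     q3   q4 
   q2     q5   q6 
   q3     q7   q8 
   q4     q9  q10 
   q5    q11  q12 
   q6    q13  q14 
 * q7     q7   q8 
 * q8     q9  q10 
 * q9    q11  q12 
 * q10   q13  q14 
   q11    q7   q8 
   q12    q9  q10 
   q13   q11  q12 
   q14   q13  q14 
(> = start, * = accepting)

start=q0 accept=q7,q8,q9,q10 q0-0->q1 q0-1->q2 q1-0->q3 q1-1->q4 q2-0->q5 q2-1->q6 q3-0->q7 q3-1->q8 q4-0->q9 q4-1->q10 q5-0->q11 q5-1->q12 q6-0->q13 q6-1->q14 q7-0->q7 q7-1->q8 q8-0->q9 q8-1->q10 q9-0->q11 q9-1->q12 q10-0->q13 q10-1->q14 q11-0->q7 q11-1->q8 q12-0->q9 q12-1->q10 q13-0->q11 q13-1->q12 q14-0->q13 q14-1->q14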